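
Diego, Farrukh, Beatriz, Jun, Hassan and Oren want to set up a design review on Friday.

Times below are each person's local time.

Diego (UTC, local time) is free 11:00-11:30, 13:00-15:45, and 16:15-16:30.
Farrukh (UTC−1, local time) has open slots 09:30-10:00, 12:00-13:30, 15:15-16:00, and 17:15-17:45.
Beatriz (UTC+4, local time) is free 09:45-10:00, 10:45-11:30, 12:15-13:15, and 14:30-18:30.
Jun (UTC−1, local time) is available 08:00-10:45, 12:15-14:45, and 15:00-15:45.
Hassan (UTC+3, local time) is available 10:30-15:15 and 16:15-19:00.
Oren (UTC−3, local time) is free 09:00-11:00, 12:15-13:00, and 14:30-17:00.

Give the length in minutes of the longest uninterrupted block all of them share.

45 minutes

Diego → UTC: 11:00–11:30, 13:00–15:45, 16:15–16:30.
Farrukh → UTC: 10:30–11:00, 13:00–14:30, 16:15–17:00, 18:15–18:45.
Beatriz → UTC: 05:45–06:00, 06:45–07:30, 08:15–09:15, 10:30–14:30.
Jun → UTC: 09:00–11:45, 13:15–15:45, 16:00–16:45.
Hassan → UTC: 07:30–12:15, 13:15–16:00.
Oren → UTC: 12:00–14:00, 15:15–16:00, 17:30–20:00.
Diego ∩ Farrukh: 13:00–14:30, 16:15–16:30.
Diego ∩ Farrukh ∩ Beatriz: 13:00–14:30.
Diego ∩ Farrukh ∩ Beatriz ∩ Jun: 13:15–14:30.
Diego ∩ Farrukh ∩ Beatriz ∩ Jun ∩ Hassan: 13:15–14:30.
Diego ∩ Farrukh ∩ Beatriz ∩ Jun ∩ Hassan ∩ Oren: 13:15–14:00.
Single common window of 45 minutes.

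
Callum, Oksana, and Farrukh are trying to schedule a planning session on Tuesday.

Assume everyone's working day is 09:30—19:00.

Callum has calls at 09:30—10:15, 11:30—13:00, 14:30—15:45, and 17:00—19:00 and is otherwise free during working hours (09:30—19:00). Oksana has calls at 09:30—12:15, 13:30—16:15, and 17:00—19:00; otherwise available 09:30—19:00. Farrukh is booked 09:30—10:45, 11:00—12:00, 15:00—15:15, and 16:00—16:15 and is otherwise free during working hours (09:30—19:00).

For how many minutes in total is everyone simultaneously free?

75 minutes

Callum free within 09:30–19:00: 10:15–11:30, 13:00–14:30, 15:45–17:00.
Oksana free within 09:30–19:00: 12:15–13:30, 16:15–17:00.
Farrukh free within 09:30–19:00: 10:45–11:00, 12:00–15:00, 15:15–16:00, 16:15–19:00.
Callum ∩ Oksana: 13:00–13:30, 16:15–17:00.
Callum ∩ Oksana ∩ Farrukh: 13:00–13:30, 16:15–17:00.
Total common minutes: 30 + 45 = 75.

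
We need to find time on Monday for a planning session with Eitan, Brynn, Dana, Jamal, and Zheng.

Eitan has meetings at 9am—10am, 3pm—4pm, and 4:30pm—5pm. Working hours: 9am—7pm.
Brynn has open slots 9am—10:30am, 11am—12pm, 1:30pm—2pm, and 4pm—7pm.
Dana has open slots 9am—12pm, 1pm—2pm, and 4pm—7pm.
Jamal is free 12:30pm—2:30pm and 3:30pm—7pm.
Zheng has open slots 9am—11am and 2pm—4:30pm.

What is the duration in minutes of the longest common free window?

30 minutes

Eitan free within 09:00–19:00: 10:00–15:00, 16:00–16:30, 17:00–19:00.
Eitan ∩ Brynn: 10:00–10:30, 11:00–12:00, 13:30–14:00, 16:00–16:30, 17:00–19:00.
Eitan ∩ Brynn ∩ Dana: 10:00–10:30, 11:00–12:00, 13:30–14:00, 16:00–16:30, 17:00–19:00.
Eitan ∩ Brynn ∩ Dana ∩ Jamal: 13:30–14:00, 16:00–16:30, 17:00–19:00.
Eitan ∩ Brynn ∩ Dana ∩ Jamal ∩ Zheng: 16:00–16:30.
Single common window of 30 minutes.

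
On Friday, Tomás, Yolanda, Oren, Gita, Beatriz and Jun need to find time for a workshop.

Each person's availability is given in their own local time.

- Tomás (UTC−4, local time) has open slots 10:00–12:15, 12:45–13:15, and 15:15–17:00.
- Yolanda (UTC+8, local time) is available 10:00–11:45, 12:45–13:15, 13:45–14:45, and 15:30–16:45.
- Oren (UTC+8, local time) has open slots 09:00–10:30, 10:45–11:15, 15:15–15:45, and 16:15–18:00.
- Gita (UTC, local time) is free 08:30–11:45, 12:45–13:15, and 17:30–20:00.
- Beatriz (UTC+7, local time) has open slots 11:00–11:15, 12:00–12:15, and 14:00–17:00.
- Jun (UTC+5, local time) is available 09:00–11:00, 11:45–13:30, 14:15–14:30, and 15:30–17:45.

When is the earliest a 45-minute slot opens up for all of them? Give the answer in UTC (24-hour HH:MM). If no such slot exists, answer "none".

none

Tomás → UTC: 14:00–16:15, 16:45–17:15, 19:15–21:00.
Yolanda → UTC: 02:00–03:45, 04:45–05:15, 05:45–06:45, 07:30–08:45.
Oren → UTC: 01:00–02:30, 02:45–03:15, 07:15–07:45, 08:15–10:00.
Gita → UTC: 08:30–11:45, 12:45–13:15, 17:30–20:00.
Beatriz → UTC: 04:00–04:15, 05:00–05:15, 07:00–10:00.
Jun → UTC: 04:00–06:00, 06:45–08:30, 09:15–09:30, 10:30–12:45.
Tomás ∩ Yolanda: (none).
Tomás ∩ Yolanda ∩ Oren: (none).
Tomás ∩ Yolanda ∩ Oren ∩ Gita: (none).
Tomás ∩ Yolanda ∩ Oren ∩ Gita ∩ Beatriz: (none).
Tomás ∩ Yolanda ∩ Oren ∩ Gita ∩ Beatriz ∩ Jun: (none).
Windows ≥ 45 min: (none).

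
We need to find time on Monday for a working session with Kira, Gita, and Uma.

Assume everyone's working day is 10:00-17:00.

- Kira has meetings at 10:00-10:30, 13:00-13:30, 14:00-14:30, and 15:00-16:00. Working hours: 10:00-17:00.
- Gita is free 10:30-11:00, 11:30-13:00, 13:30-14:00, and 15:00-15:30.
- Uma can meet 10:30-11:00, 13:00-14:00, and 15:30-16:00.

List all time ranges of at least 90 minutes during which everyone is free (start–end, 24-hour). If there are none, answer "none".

Kira free within 10:00–17:00: 10:30–13:00, 13:30–14:00, 14:30–15:00, 16:00–17:00.
Kira ∩ Gita: 10:30–11:00, 11:30–13:00, 13:30–14:00.
Kira ∩ Gita ∩ Uma: 10:30–11:00, 13:30–14:00.
Windows ≥ 90 min: (none).

none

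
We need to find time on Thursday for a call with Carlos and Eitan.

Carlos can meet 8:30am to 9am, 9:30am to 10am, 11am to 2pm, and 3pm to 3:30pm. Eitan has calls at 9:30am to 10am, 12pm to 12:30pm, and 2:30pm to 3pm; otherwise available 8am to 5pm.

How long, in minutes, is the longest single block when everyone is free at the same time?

90 minutes

Eitan free within 08:00–17:00: 08:00–09:30, 10:00–12:00, 12:30–14:30, 15:00–17:00.
Carlos ∩ Eitan: 08:30–09:00, 11:00–12:00, 12:30–14:00, 15:00–15:30.
Common window lengths: 30, 60, 90, 30 min; longest is 90.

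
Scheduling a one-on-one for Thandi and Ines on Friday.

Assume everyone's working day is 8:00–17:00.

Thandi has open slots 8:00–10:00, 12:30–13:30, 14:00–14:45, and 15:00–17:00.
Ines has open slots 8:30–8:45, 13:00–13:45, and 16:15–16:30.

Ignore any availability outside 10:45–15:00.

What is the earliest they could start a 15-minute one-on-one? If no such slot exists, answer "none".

Thandi ∩ Ines: 08:30–08:45, 13:00–13:30, 16:15–16:30.
Restricted to 10:45–15:00: 13:00–13:30.
Windows ≥ 15 min: 13:00–13:30.
Earliest such window starts at 13:00.

13:00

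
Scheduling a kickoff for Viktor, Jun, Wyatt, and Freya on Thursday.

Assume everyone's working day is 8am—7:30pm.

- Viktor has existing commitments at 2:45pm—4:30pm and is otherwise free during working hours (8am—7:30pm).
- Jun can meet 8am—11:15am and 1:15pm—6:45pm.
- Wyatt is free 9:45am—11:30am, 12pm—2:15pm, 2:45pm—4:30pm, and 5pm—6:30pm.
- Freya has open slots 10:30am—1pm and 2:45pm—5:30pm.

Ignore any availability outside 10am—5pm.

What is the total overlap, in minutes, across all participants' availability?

Viktor free within 08:00–19:30: 08:00–14:45, 16:30–19:30.
Viktor ∩ Jun: 08:00–11:15, 13:15–14:45, 16:30–18:45.
Viktor ∩ Jun ∩ Wyatt: 09:45–11:15, 13:15–14:15, 17:00–18:30.
Viktor ∩ Jun ∩ Wyatt ∩ Freya: 10:30–11:15, 17:00–17:30.
Restricted to 10:00–17:00: 10:30–11:15.
Total common minutes: 45.

45 minutes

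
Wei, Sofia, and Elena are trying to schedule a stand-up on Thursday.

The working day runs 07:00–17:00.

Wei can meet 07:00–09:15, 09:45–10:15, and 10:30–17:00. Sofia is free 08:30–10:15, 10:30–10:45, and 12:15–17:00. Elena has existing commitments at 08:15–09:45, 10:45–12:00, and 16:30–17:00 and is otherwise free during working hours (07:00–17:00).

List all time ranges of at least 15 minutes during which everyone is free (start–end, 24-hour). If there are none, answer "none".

09:45–10:15, 10:30–10:45, 12:15–16:30

Elena free within 07:00–17:00: 07:00–08:15, 09:45–10:45, 12:00–16:30.
Wei ∩ Sofia: 08:30–09:15, 09:45–10:15, 10:30–10:45, 12:15–17:00.
Wei ∩ Sofia ∩ Elena: 09:45–10:15, 10:30–10:45, 12:15–16:30.
Windows ≥ 15 min: 09:45–10:15, 10:30–10:45, 12:15–16:30.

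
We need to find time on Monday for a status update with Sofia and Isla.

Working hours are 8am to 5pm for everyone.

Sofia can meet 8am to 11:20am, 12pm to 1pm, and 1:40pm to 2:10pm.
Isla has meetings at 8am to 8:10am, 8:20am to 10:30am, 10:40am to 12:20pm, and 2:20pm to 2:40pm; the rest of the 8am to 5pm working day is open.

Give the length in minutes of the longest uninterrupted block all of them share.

40 minutes

Isla free within 08:00–17:00: 08:10–08:20, 10:30–10:40, 12:20–14:20, 14:40–17:00.
Sofia ∩ Isla: 08:10–08:20, 10:30–10:40, 12:20–13:00, 13:40–14:10.
Common window lengths: 10, 10, 40, 30 min; longest is 40.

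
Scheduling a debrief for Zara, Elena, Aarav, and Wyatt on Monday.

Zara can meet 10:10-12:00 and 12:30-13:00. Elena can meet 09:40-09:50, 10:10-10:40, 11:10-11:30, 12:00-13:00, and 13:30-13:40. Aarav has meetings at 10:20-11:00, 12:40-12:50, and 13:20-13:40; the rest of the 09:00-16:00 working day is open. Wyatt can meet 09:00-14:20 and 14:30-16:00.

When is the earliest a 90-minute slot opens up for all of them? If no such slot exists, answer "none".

none

Aarav free within 09:00–16:00: 09:00–10:20, 11:00–12:40, 12:50–13:20, 13:40–16:00.
Zara ∩ Elena: 10:10–10:40, 11:10–11:30, 12:30–13:00.
Zara ∩ Elena ∩ Aarav: 10:10–10:20, 11:10–11:30, 12:30–12:40, 12:50–13:00.
Zara ∩ Elena ∩ Aarav ∩ Wyatt: 10:10–10:20, 11:10–11:30, 12:30–12:40, 12:50–13:00.
Windows ≥ 90 min: (none).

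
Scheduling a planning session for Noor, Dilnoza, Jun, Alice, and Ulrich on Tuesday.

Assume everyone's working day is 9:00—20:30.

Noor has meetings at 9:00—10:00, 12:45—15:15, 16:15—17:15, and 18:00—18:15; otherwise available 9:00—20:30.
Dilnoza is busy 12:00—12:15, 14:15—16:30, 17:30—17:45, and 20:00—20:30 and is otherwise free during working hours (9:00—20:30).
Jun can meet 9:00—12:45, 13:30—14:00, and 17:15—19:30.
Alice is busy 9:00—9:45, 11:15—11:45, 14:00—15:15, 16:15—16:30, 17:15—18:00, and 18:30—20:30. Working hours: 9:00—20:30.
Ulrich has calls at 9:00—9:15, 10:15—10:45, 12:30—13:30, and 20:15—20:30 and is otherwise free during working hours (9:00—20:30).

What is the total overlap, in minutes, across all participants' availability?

90 minutes

Noor free within 09:00–20:30: 10:00–12:45, 15:15–16:15, 17:15–18:00, 18:15–20:30.
Dilnoza free within 09:00–20:30: 09:00–12:00, 12:15–14:15, 16:30–17:30, 17:45–20:00.
Alice free within 09:00–20:30: 09:45–11:15, 11:45–14:00, 15:15–16:15, 16:30–17:15, 18:00–18:30.
Ulrich free within 09:00–20:30: 09:15–10:15, 10:45–12:30, 13:30–20:15.
Noor ∩ Dilnoza: 10:00–12:00, 12:15–12:45, 17:15–17:30, 17:45–18:00, 18:15–20:00.
Noor ∩ Dilnoza ∩ Jun: 10:00–12:00, 12:15–12:45, 17:15–17:30, 17:45–18:00, 18:15–19:30.
Noor ∩ Dilnoza ∩ Jun ∩ Alice: 10:00–11:15, 11:45–12:00, 12:15–12:45, 18:15–18:30.
Noor ∩ Dilnoza ∩ Jun ∩ Alice ∩ Ulrich: 10:00–10:15, 10:45–11:15, 11:45–12:00, 12:15–12:30, 18:15–18:30.
Total common minutes: 15 + 30 + 15 + 15 + 15 = 90.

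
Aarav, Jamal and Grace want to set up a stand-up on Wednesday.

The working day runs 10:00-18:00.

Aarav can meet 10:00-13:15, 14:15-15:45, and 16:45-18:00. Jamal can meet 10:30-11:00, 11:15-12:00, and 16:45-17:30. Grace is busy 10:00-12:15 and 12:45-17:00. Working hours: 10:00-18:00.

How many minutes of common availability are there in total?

30 minutes

Grace free within 10:00–18:00: 12:15–12:45, 17:00–18:00.
Aarav ∩ Jamal: 10:30–11:00, 11:15–12:00, 16:45–17:30.
Aarav ∩ Jamal ∩ Grace: 17:00–17:30.
Total common minutes: 30.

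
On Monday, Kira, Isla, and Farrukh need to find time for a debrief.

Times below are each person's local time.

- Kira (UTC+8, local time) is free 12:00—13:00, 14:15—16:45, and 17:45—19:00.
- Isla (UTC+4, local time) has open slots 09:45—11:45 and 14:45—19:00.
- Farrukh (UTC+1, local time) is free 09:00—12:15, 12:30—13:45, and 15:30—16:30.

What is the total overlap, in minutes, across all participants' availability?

15 minutes

Kira → UTC: 04:00–05:00, 06:15–08:45, 09:45–11:00.
Isla → UTC: 05:45–07:45, 10:45–15:00.
Farrukh → UTC: 08:00–11:15, 11:30–12:45, 14:30–15:30.
Kira ∩ Isla: 06:15–07:45, 10:45–11:00.
Kira ∩ Isla ∩ Farrukh: 10:45–11:00.
Total common minutes: 15.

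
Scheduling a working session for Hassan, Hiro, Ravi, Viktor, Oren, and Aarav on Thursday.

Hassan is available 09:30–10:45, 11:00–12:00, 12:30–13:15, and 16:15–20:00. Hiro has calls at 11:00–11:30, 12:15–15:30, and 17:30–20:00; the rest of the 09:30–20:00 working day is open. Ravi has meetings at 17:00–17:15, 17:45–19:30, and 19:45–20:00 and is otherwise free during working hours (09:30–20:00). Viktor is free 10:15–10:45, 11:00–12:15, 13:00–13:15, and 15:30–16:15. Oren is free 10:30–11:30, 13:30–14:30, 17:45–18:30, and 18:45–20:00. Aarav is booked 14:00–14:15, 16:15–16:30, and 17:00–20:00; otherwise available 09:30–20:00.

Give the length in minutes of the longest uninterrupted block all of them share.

Hiro free within 09:30–20:00: 09:30–11:00, 11:30–12:15, 15:30–17:30.
Ravi free within 09:30–20:00: 09:30–17:00, 17:15–17:45, 19:30–19:45.
Aarav free within 09:30–20:00: 09:30–14:00, 14:15–16:15, 16:30–17:00.
Hassan ∩ Hiro: 09:30–10:45, 11:30–12:00, 16:15–17:30.
Hassan ∩ Hiro ∩ Ravi: 09:30–10:45, 11:30–12:00, 16:15–17:00, 17:15–17:30.
Hassan ∩ Hiro ∩ Ravi ∩ Viktor: 10:15–10:45, 11:30–12:00.
Hassan ∩ Hiro ∩ Ravi ∩ Viktor ∩ Oren: 10:30–10:45.
Hassan ∩ Hiro ∩ Ravi ∩ Viktor ∩ Oren ∩ Aarav: 10:30–10:45.
Single common window of 15 minutes.

15 minutes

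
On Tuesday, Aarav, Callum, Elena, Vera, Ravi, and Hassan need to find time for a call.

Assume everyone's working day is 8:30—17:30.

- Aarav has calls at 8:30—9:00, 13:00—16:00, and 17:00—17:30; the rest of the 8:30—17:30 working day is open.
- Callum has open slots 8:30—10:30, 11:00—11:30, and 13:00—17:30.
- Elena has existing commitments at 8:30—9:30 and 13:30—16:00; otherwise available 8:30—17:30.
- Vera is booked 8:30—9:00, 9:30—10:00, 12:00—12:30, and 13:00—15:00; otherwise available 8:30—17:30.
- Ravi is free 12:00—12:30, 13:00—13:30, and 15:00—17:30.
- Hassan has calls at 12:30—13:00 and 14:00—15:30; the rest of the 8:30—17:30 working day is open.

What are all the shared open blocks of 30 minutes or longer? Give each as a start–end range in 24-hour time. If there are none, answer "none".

16:00–17:00

Aarav free within 08:30–17:30: 09:00–13:00, 16:00–17:00.
Elena free within 08:30–17:30: 09:30–13:30, 16:00–17:30.
Vera free within 08:30–17:30: 09:00–09:30, 10:00–12:00, 12:30–13:00, 15:00–17:30.
Hassan free within 08:30–17:30: 08:30–12:30, 13:00–14:00, 15:30–17:30.
Aarav ∩ Callum: 09:00–10:30, 11:00–11:30, 16:00–17:00.
Aarav ∩ Callum ∩ Elena: 09:30–10:30, 11:00–11:30, 16:00–17:00.
Aarav ∩ Callum ∩ Elena ∩ Vera: 10:00–10:30, 11:00–11:30, 16:00–17:00.
Aarav ∩ Callum ∩ Elena ∩ Vera ∩ Ravi: 16:00–17:00.
Aarav ∩ Callum ∩ Elena ∩ Vera ∩ Ravi ∩ Hassan: 16:00–17:00.
Windows ≥ 30 min: 16:00–17:00.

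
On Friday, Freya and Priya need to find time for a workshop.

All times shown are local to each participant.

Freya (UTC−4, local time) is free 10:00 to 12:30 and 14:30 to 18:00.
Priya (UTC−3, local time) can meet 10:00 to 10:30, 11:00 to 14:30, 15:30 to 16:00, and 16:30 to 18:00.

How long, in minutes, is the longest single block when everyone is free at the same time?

Freya → UTC: 14:00–16:30, 18:30–22:00.
Priya → UTC: 13:00–13:30, 14:00–17:30, 18:30–19:00, 19:30–21:00.
Freya ∩ Priya: 14:00–16:30, 18:30–19:00, 19:30–21:00.
Common window lengths: 150, 30, 90 min; longest is 150.

150 minutes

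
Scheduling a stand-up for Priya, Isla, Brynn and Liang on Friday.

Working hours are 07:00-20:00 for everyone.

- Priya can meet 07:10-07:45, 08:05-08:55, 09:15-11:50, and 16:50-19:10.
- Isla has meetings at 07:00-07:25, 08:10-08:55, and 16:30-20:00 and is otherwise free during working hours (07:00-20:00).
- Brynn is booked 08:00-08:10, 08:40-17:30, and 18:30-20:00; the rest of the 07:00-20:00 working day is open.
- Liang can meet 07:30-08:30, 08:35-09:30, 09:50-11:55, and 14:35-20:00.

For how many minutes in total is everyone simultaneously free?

Isla free within 07:00–20:00: 07:25–08:10, 08:55–16:30.
Brynn free within 07:00–20:00: 07:00–08:00, 08:10–08:40, 17:30–18:30.
Priya ∩ Isla: 07:25–07:45, 08:05–08:10, 09:15–11:50.
Priya ∩ Isla ∩ Brynn: 07:25–07:45.
Priya ∩ Isla ∩ Brynn ∩ Liang: 07:30–07:45.
Total common minutes: 15.

15 minutes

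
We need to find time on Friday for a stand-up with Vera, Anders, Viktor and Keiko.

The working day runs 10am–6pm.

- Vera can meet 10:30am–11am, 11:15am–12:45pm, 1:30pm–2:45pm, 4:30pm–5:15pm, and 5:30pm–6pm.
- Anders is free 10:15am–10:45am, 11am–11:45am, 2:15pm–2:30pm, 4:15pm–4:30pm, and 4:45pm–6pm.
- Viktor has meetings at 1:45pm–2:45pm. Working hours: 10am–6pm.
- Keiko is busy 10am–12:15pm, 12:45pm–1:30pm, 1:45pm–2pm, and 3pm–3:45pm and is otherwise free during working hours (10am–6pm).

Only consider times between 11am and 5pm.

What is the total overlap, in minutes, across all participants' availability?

Viktor free within 10:00–18:00: 10:00–13:45, 14:45–18:00.
Keiko free within 10:00–18:00: 12:15–12:45, 13:30–13:45, 14:00–15:00, 15:45–18:00.
Vera ∩ Anders: 10:30–10:45, 11:15–11:45, 14:15–14:30, 16:45–17:15, 17:30–18:00.
Vera ∩ Anders ∩ Viktor: 10:30–10:45, 11:15–11:45, 16:45–17:15, 17:30–18:00.
Vera ∩ Anders ∩ Viktor ∩ Keiko: 16:45–17:15, 17:30–18:00.
Restricted to 11:00–17:00: 16:45–17:00.
Total common minutes: 15.

15 minutes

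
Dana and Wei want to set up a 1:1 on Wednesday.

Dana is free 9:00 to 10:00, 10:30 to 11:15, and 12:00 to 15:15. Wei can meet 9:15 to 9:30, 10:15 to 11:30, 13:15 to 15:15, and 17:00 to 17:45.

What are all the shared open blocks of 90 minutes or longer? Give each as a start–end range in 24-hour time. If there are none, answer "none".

13:15–15:15

Dana ∩ Wei: 09:15–09:30, 10:30–11:15, 13:15–15:15.
Windows ≥ 90 min: 13:15–15:15.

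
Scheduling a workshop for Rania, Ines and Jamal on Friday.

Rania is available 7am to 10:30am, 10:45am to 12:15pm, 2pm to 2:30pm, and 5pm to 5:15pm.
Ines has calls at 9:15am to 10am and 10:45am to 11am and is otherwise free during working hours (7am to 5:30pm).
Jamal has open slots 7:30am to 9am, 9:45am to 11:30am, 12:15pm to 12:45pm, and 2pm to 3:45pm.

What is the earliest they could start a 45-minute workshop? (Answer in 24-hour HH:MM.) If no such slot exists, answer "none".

07:30

Ines free within 07:00–17:30: 07:00–09:15, 10:00–10:45, 11:00–17:30.
Rania ∩ Ines: 07:00–09:15, 10:00–10:30, 11:00–12:15, 14:00–14:30, 17:00–17:15.
Rania ∩ Ines ∩ Jamal: 07:30–09:00, 10:00–10:30, 11:00–11:30, 14:00–14:30.
Windows ≥ 45 min: 07:30–09:00.
Earliest such window starts at 07:30.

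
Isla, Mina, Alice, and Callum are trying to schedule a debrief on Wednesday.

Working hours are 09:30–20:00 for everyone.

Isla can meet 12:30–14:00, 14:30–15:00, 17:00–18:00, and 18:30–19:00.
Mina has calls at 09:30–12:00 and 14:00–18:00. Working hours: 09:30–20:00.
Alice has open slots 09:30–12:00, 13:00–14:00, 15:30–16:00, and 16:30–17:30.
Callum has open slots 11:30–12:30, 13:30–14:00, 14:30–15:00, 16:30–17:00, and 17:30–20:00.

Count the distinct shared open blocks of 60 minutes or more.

Mina free within 09:30–20:00: 12:00–14:00, 18:00–20:00.
Isla ∩ Mina: 12:30–14:00, 18:30–19:00.
Isla ∩ Mina ∩ Alice: 13:00–14:00.
Isla ∩ Mina ∩ Alice ∩ Callum: 13:30–14:00.
Windows ≥ 60 min: (none).
That's 0 windows.

0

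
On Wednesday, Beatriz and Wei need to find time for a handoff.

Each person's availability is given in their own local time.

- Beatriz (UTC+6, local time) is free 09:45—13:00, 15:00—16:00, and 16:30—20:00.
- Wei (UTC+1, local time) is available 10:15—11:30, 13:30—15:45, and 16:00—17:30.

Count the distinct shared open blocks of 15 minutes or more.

Beatriz → UTC: 03:45–07:00, 09:00–10:00, 10:30–14:00.
Wei → UTC: 09:15–10:30, 12:30–14:45, 15:00–16:30.
Beatriz ∩ Wei: 09:15–10:00, 12:30–14:00.
Windows ≥ 15 min: 09:15–10:00, 12:30–14:00.
That's 2 windows.

2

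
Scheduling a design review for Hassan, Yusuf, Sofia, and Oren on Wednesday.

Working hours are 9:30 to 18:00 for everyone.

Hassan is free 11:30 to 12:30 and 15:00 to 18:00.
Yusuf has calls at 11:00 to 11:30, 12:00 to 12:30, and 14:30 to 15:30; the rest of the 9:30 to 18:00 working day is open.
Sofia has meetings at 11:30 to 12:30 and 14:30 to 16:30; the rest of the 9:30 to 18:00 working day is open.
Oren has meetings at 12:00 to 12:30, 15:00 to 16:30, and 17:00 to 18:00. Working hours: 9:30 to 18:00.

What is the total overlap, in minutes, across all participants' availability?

30 minutes

Yusuf free within 09:30–18:00: 09:30–11:00, 11:30–12:00, 12:30–14:30, 15:30–18:00.
Sofia free within 09:30–18:00: 09:30–11:30, 12:30–14:30, 16:30–18:00.
Oren free within 09:30–18:00: 09:30–12:00, 12:30–15:00, 16:30–17:00.
Hassan ∩ Yusuf: 11:30–12:00, 15:30–18:00.
Hassan ∩ Yusuf ∩ Sofia: 16:30–18:00.
Hassan ∩ Yusuf ∩ Sofia ∩ Oren: 16:30–17:00.
Total common minutes: 30.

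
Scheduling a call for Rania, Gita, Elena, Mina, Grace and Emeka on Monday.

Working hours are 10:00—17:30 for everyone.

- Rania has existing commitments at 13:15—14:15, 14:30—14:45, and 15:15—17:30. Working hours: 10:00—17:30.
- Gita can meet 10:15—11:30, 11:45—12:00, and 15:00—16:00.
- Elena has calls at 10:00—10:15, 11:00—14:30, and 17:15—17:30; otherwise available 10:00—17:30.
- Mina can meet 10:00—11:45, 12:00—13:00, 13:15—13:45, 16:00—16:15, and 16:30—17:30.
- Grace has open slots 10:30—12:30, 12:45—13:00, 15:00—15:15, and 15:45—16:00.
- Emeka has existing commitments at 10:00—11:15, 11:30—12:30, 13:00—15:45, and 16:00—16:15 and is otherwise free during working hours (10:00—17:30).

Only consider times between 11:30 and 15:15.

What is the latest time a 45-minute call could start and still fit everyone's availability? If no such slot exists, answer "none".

Rania free within 10:00–17:30: 10:00–13:15, 14:15–14:30, 14:45–15:15.
Elena free within 10:00–17:30: 10:15–11:00, 14:30–17:15.
Emeka free within 10:00–17:30: 11:15–11:30, 12:30–13:00, 15:45–16:00, 16:15–17:30.
Rania ∩ Gita: 10:15–11:30, 11:45–12:00, 15:00–15:15.
Rania ∩ Gita ∩ Elena: 10:15–11:00, 15:00–15:15.
Rania ∩ Gita ∩ Elena ∩ Mina: 10:15–11:00.
Rania ∩ Gita ∩ Elena ∩ Mina ∩ Grace: 10:30–11:00.
Rania ∩ Gita ∩ Elena ∩ Mina ∩ Grace ∩ Emeka: (none).
Restricted to 11:30–15:15: (none).
Windows ≥ 45 min: (none).

none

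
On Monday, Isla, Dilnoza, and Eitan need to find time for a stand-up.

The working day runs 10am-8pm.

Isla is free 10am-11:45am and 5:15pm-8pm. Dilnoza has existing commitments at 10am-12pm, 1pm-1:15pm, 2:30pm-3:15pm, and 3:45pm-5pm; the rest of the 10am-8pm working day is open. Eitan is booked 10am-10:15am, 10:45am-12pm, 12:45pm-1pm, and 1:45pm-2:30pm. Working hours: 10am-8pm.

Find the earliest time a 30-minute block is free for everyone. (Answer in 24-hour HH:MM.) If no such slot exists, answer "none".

17:15

Dilnoza free within 10:00–20:00: 12:00–13:00, 13:15–14:30, 15:15–15:45, 17:00–20:00.
Eitan free within 10:00–20:00: 10:15–10:45, 12:00–12:45, 13:00–13:45, 14:30–20:00.
Isla ∩ Dilnoza: 17:15–20:00.
Isla ∩ Dilnoza ∩ Eitan: 17:15–20:00.
Windows ≥ 30 min: 17:15–20:00.
Earliest such window starts at 17:15.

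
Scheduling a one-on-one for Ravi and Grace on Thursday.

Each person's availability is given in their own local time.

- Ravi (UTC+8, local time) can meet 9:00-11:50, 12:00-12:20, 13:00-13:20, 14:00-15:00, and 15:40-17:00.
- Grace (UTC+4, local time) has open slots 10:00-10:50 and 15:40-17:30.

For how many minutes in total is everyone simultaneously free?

Ravi → UTC: 01:00–03:50, 04:00–04:20, 05:00–05:20, 06:00–07:00, 07:40–09:00.
Grace → UTC: 06:00–06:50, 11:40–13:30.
Ravi ∩ Grace: 06:00–06:50.
Total common minutes: 50.

50 minutes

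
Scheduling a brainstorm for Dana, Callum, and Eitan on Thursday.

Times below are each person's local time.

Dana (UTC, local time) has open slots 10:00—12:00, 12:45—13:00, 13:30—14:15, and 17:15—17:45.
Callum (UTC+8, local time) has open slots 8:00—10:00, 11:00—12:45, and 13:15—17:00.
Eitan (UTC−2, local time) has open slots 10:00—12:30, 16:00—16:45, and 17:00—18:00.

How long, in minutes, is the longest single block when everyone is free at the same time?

0 minutes

Dana → UTC: 10:00–12:00, 12:45–13:00, 13:30–14:15, 17:15–17:45.
Callum → UTC: 00:00–02:00, 03:00–04:45, 05:15–09:00.
Eitan → UTC: 12:00–14:30, 18:00–18:45, 19:00–20:00.
Dana ∩ Callum: (none).
Dana ∩ Callum ∩ Eitan: (none).
No common window.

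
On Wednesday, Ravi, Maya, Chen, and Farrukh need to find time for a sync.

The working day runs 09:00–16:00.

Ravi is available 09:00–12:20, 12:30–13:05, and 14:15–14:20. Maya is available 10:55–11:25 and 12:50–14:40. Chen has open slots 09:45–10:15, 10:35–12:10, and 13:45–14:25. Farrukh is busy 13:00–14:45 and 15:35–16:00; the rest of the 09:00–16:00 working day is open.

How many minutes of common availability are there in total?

30 minutes

Farrukh free within 09:00–16:00: 09:00–13:00, 14:45–15:35.
Ravi ∩ Maya: 10:55–11:25, 12:50–13:05, 14:15–14:20.
Ravi ∩ Maya ∩ Chen: 10:55–11:25, 14:15–14:20.
Ravi ∩ Maya ∩ Chen ∩ Farrukh: 10:55–11:25.
Total common minutes: 30.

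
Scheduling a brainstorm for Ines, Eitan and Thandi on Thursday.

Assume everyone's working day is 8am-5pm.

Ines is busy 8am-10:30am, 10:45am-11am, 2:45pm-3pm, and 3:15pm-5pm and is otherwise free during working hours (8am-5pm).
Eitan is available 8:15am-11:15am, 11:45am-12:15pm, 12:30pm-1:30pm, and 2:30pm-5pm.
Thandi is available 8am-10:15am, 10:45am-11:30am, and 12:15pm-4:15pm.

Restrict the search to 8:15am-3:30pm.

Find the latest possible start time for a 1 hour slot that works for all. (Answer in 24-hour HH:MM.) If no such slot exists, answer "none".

12:30

Ines free within 08:00–17:00: 10:30–10:45, 11:00–14:45, 15:00–15:15.
Ines ∩ Eitan: 10:30–10:45, 11:00–11:15, 11:45–12:15, 12:30–13:30, 14:30–14:45, 15:00–15:15.
Ines ∩ Eitan ∩ Thandi: 11:00–11:15, 12:30–13:30, 14:30–14:45, 15:00–15:15.
Restricted to 08:15–15:30: 11:00–11:15, 12:30–13:30, 14:30–14:45, 15:00–15:15.
Windows ≥ 60 min: 12:30–13:30.
Latest start in the last window 12:30–13:30 is 13:30 − 60 min = 12:30.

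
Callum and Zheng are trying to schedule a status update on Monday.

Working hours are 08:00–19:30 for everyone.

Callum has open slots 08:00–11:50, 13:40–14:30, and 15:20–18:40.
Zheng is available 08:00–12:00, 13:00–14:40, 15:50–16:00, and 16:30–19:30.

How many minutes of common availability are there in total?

Callum ∩ Zheng: 08:00–11:50, 13:40–14:30, 15:50–16:00, 16:30–18:40.
Total common minutes: 230 + 50 + 10 + 130 = 420.

420 minutes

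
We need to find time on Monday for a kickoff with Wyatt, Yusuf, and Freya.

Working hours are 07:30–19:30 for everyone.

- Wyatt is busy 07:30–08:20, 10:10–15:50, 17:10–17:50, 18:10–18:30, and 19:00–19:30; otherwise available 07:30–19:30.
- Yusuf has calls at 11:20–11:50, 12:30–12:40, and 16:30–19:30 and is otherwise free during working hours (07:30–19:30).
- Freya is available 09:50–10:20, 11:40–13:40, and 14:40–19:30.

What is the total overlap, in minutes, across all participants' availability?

60 minutes

Wyatt free within 07:30–19:30: 08:20–10:10, 15:50–17:10, 17:50–18:10, 18:30–19:00.
Yusuf free within 07:30–19:30: 07:30–11:20, 11:50–12:30, 12:40–16:30.
Wyatt ∩ Yusuf: 08:20–10:10, 15:50–16:30.
Wyatt ∩ Yusuf ∩ Freya: 09:50–10:10, 15:50–16:30.
Total common minutes: 20 + 40 = 60.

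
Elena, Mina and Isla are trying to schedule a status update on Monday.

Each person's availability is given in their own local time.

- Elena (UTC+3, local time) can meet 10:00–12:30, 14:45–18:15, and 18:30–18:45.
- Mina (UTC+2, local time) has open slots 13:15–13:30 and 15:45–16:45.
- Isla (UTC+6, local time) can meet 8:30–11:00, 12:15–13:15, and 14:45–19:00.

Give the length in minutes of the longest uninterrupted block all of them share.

0 minutes

Elena → UTC: 07:00–09:30, 11:45–15:15, 15:30–15:45.
Mina → UTC: 11:15–11:30, 13:45–14:45.
Isla → UTC: 02:30–05:00, 06:15–07:15, 08:45–13:00.
Elena ∩ Mina: 13:45–14:45.
Elena ∩ Mina ∩ Isla: (none).
No common window.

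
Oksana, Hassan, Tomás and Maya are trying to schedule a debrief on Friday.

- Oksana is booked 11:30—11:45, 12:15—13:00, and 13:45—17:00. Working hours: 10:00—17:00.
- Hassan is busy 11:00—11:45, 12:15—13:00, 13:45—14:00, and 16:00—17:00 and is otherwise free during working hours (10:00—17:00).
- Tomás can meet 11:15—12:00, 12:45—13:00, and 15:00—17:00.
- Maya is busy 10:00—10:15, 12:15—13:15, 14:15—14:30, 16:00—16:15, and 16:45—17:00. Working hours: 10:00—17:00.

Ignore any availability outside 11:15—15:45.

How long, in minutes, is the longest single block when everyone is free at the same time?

Oksana free within 10:00–17:00: 10:00–11:30, 11:45–12:15, 13:00–13:45.
Hassan free within 10:00–17:00: 10:00–11:00, 11:45–12:15, 13:00–13:45, 14:00–16:00.
Maya free within 10:00–17:00: 10:15–12:15, 13:15–14:15, 14:30–16:00, 16:15–16:45.
Oksana ∩ Hassan: 10:00–11:00, 11:45–12:15, 13:00–13:45.
Oksana ∩ Hassan ∩ Tomás: 11:45–12:00.
Oksana ∩ Hassan ∩ Tomás ∩ Maya: 11:45–12:00.
Restricted to 11:15–15:45: 11:45–12:00.
Single common window of 15 minutes.

15 minutes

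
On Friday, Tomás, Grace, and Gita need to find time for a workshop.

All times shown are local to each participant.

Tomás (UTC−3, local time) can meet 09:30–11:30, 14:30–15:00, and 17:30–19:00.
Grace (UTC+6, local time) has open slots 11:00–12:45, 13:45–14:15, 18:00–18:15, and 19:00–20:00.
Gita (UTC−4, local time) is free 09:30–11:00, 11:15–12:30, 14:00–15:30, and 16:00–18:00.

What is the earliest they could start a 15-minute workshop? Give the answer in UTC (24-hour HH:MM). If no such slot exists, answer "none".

13:30

Tomás → UTC: 12:30–14:30, 17:30–18:00, 20:30–22:00.
Grace → UTC: 05:00–06:45, 07:45–08:15, 12:00–12:15, 13:00–14:00.
Gita → UTC: 13:30–15:00, 15:15–16:30, 18:00–19:30, 20:00–22:00.
Tomás ∩ Grace: 13:00–14:00.
Tomás ∩ Grace ∩ Gita: 13:30–14:00.
Windows ≥ 15 min: 13:30–14:00.
Earliest such window starts at 13:30.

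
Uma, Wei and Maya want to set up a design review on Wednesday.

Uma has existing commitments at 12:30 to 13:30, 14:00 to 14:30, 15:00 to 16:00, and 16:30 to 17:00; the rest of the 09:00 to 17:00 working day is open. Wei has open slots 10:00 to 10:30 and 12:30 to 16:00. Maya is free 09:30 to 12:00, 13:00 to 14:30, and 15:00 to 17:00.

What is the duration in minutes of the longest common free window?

Uma free within 09:00–17:00: 09:00–12:30, 13:30–14:00, 14:30–15:00, 16:00–16:30.
Uma ∩ Wei: 10:00–10:30, 13:30–14:00, 14:30–15:00.
Uma ∩ Wei ∩ Maya: 10:00–10:30, 13:30–14:00.
Common window lengths: 30, 30 min; longest is 30.

30 minutes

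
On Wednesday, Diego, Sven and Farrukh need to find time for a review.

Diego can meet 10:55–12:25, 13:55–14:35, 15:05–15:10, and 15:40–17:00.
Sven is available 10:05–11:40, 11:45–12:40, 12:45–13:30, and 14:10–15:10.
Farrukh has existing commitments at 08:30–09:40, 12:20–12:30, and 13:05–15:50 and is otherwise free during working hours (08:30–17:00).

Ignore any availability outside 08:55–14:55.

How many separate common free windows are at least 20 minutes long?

Farrukh free within 08:30–17:00: 09:40–12:20, 12:30–13:05, 15:50–17:00.
Diego ∩ Sven: 10:55–11:40, 11:45–12:25, 14:10–14:35, 15:05–15:10.
Diego ∩ Sven ∩ Farrukh: 10:55–11:40, 11:45–12:20.
Restricted to 08:55–14:55: 10:55–11:40, 11:45–12:20.
Windows ≥ 20 min: 10:55–11:40, 11:45–12:20.
That's 2 windows.

2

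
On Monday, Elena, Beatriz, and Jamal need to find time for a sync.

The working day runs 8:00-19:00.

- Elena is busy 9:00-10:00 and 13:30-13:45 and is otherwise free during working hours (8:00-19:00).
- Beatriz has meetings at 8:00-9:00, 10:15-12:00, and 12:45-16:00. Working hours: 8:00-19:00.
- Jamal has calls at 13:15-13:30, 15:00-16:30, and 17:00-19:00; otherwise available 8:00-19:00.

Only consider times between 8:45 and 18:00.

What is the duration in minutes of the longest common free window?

Elena free within 08:00–19:00: 08:00–09:00, 10:00–13:30, 13:45–19:00.
Beatriz free within 08:00–19:00: 09:00–10:15, 12:00–12:45, 16:00–19:00.
Jamal free within 08:00–19:00: 08:00–13:15, 13:30–15:00, 16:30–17:00.
Elena ∩ Beatriz: 10:00–10:15, 12:00–12:45, 16:00–19:00.
Elena ∩ Beatriz ∩ Jamal: 10:00–10:15, 12:00–12:45, 16:30–17:00.
Restricted to 08:45–18:00: 10:00–10:15, 12:00–12:45, 16:30–17:00.
Common window lengths: 15, 45, 30 min; longest is 45.

45 minutes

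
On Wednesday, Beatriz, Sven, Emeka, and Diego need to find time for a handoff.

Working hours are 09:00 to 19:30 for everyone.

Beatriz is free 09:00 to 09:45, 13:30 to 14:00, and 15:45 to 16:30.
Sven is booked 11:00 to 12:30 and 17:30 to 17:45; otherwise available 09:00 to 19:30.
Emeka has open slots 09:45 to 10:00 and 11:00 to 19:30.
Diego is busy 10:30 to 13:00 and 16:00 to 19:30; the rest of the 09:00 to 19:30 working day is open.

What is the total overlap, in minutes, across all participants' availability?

Sven free within 09:00–19:30: 09:00–11:00, 12:30–17:30, 17:45–19:30.
Diego free within 09:00–19:30: 09:00–10:30, 13:00–16:00.
Beatriz ∩ Sven: 09:00–09:45, 13:30–14:00, 15:45–16:30.
Beatriz ∩ Sven ∩ Emeka: 13:30–14:00, 15:45–16:30.
Beatriz ∩ Sven ∩ Emeka ∩ Diego: 13:30–14:00, 15:45–16:00.
Total common minutes: 30 + 15 = 45.

45 minutes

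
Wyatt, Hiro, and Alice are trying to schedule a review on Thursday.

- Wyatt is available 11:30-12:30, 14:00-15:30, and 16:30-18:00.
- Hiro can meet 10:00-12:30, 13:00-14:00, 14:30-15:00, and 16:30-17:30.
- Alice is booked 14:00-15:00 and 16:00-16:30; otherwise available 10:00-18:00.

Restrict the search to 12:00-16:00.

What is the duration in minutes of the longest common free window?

30 minutes

Alice free within 10:00–18:00: 10:00–14:00, 15:00–16:00, 16:30–18:00.
Wyatt ∩ Hiro: 11:30–12:30, 14:30–15:00, 16:30–17:30.
Wyatt ∩ Hiro ∩ Alice: 11:30–12:30, 16:30–17:30.
Restricted to 12:00–16:00: 12:00–12:30.
Single common window of 30 minutes.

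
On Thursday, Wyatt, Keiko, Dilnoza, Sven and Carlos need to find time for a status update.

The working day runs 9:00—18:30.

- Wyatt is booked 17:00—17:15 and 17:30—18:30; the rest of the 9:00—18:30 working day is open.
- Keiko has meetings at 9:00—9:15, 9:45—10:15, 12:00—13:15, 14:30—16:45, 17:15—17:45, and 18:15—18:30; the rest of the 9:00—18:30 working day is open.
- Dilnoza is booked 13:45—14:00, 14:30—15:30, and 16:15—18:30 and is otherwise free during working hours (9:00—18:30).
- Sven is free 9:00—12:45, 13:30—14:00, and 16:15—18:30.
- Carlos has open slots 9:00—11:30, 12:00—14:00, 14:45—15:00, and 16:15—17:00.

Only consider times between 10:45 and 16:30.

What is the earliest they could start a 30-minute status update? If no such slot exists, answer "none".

10:45

Wyatt free within 09:00–18:30: 09:00–17:00, 17:15–17:30.
Keiko free within 09:00–18:30: 09:15–09:45, 10:15–12:00, 13:15–14:30, 16:45–17:15, 17:45–18:15.
Dilnoza free within 09:00–18:30: 09:00–13:45, 14:00–14:30, 15:30–16:15.
Wyatt ∩ Keiko: 09:15–09:45, 10:15–12:00, 13:15–14:30, 16:45–17:00.
Wyatt ∩ Keiko ∩ Dilnoza: 09:15–09:45, 10:15–12:00, 13:15–13:45, 14:00–14:30.
Wyatt ∩ Keiko ∩ Dilnoza ∩ Sven: 09:15–09:45, 10:15–12:00, 13:30–13:45.
Wyatt ∩ Keiko ∩ Dilnoza ∩ Sven ∩ Carlos: 09:15–09:45, 10:15–11:30, 13:30–13:45.
Restricted to 10:45–16:30: 10:45–11:30, 13:30–13:45.
Windows ≥ 30 min: 10:45–11:30.
Earliest such window starts at 10:45.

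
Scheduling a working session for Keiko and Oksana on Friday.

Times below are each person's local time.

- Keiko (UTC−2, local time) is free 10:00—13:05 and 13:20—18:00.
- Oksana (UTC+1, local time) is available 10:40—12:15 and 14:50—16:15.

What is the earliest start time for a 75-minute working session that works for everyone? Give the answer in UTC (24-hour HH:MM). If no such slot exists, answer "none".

Keiko → UTC: 12:00–15:05, 15:20–20:00.
Oksana → UTC: 09:40–11:15, 13:50–15:15.
Keiko ∩ Oksana: 13:50–15:05.
Windows ≥ 75 min: 13:50–15:05.
Earliest such window starts at 13:50.

13:50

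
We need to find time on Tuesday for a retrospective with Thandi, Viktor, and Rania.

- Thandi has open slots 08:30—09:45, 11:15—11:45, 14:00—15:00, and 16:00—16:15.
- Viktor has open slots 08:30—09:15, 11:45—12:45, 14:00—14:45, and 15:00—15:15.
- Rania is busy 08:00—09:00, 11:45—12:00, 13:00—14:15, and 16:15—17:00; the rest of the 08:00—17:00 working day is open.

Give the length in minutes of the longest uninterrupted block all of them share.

Rania free within 08:00–17:00: 09:00–11:45, 12:00–13:00, 14:15–16:15.
Thandi ∩ Viktor: 08:30–09:15, 14:00–14:45.
Thandi ∩ Viktor ∩ Rania: 09:00–09:15, 14:15–14:45.
Common window lengths: 15, 30 min; longest is 30.

30 minutes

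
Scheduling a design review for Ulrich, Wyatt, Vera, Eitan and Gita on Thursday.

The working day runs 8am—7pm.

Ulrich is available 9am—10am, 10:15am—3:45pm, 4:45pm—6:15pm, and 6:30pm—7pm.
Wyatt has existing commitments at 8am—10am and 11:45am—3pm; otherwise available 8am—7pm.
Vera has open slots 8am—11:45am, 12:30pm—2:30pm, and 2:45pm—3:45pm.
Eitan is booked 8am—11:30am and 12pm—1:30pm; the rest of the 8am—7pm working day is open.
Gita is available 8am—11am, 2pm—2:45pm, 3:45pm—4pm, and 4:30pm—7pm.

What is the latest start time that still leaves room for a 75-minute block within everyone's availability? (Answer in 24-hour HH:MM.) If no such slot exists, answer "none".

Wyatt free within 08:00–19:00: 10:00–11:45, 15:00–19:00.
Eitan free within 08:00–19:00: 11:30–12:00, 13:30–19:00.
Ulrich ∩ Wyatt: 10:15–11:45, 15:00–15:45, 16:45–18:15, 18:30–19:00.
Ulrich ∩ Wyatt ∩ Vera: 10:15–11:45, 15:00–15:45.
Ulrich ∩ Wyatt ∩ Vera ∩ Eitan: 11:30–11:45, 15:00–15:45.
Ulrich ∩ Wyatt ∩ Vera ∩ Eitan ∩ Gita: (none).
Windows ≥ 75 min: (none).

none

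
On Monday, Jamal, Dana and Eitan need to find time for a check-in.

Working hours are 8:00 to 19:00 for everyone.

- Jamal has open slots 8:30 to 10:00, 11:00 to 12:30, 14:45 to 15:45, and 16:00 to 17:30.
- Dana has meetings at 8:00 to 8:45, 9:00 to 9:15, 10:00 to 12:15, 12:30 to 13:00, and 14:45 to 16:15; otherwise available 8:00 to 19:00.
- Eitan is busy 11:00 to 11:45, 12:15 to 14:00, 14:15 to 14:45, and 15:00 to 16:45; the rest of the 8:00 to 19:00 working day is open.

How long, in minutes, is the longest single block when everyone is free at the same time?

45 minutes

Dana free within 08:00–19:00: 08:45–09:00, 09:15–10:00, 12:15–12:30, 13:00–14:45, 16:15–19:00.
Eitan free within 08:00–19:00: 08:00–11:00, 11:45–12:15, 14:00–14:15, 14:45–15:00, 16:45–19:00.
Jamal ∩ Dana: 08:45–09:00, 09:15–10:00, 12:15–12:30, 16:15–17:30.
Jamal ∩ Dana ∩ Eitan: 08:45–09:00, 09:15–10:00, 16:45–17:30.
Common window lengths: 15, 45, 45 min; longest is 45.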